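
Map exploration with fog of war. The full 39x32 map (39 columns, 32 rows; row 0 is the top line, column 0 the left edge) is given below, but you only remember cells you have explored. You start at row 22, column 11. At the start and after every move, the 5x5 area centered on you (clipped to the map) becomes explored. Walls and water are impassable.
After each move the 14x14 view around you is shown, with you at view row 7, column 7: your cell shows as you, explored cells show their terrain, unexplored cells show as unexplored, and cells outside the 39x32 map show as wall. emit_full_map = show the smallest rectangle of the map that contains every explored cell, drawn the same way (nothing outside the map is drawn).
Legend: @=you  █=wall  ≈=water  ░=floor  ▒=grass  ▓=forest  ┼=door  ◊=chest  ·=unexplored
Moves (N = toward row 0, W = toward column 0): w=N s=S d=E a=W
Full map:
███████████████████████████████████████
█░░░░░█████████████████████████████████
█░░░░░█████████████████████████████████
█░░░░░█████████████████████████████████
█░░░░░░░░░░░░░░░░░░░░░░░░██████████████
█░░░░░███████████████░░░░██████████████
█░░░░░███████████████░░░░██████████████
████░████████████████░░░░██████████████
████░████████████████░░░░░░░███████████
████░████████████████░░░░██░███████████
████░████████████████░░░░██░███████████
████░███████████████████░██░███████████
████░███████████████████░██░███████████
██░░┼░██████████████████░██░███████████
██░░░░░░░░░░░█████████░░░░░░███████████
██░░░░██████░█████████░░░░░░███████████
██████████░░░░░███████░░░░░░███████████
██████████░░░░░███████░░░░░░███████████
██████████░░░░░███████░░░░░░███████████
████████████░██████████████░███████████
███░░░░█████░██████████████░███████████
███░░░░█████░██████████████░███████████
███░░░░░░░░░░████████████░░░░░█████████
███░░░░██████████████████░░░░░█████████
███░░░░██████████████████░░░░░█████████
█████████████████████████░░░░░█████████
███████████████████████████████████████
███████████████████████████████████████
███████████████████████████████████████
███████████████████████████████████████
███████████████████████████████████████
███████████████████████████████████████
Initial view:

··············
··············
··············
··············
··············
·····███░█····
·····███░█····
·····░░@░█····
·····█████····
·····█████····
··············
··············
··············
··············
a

··············
··············
··············
··············
··············
·····████░█···
·····████░█···
·····░░@░░█···
·····██████···
·····██████···
··············
··············
··············
··············

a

··············
··············
··············
··············
··············
·····█████░█··
·····█████░█··
·····░░@░░░█··
·····███████··
·····███████··
··············
··············
··············
··············

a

··············
··············
··············
··············
··············
·····░█████░█·
·····░█████░█·
·····░░@░░░░█·
·····░███████·
·····░███████·
··············
··············
··············
··············

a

··············
··············
··············
··············
··············
·····░░█████░█
·····░░█████░█
·····░░@░░░░░█
·····░░███████
·····░░███████
··············
··············
··············
··············

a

█·············
█·············
█·············
█·············
█·············
█····░░░█████░
█····░░░█████░
█····░░@░░░░░░
█····░░░██████
█····░░░██████
█·············
█·············
█·············
█·············

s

█·············
█·············
█·············
█·············
█····░░░█████░
█····░░░█████░
█····░░░░░░░░░
█····░░@██████
█····░░░██████
█····█████····
█·············
█·············
█·············
█·············

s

█·············
█·············
█·············
█····░░░█████░
█····░░░█████░
█····░░░░░░░░░
█····░░░██████
█····░░@██████
█····█████····
█····█████····
█·············
█·············
█·············
█·············

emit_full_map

░░░█████░█
░░░█████░█
░░░░░░░░░█
░░░███████
░░@███████
█████·····
█████·····

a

██············
██············
██············
██····░░░█████
██····░░░█████
██···░░░░░░░░░
██···░░░░█████
██···░░@░█████
██···██████···
██···██████···
██············
██············
██············
██············

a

███···········
███···········
███···········
███····░░░████
███····░░░████
███··█░░░░░░░░
███··█░░░░████
███··█░@░░████
███··███████··
███··███████··
███···········
███···········
███···········
███···········

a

████··········
████··········
████··········
████····░░░███
████····░░░███
████·██░░░░░░░
████·██░░░░███
████·██@░░░███
████·████████·
████·████████·
████··········
████··········
████··········
████··········

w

████··········
████··········
████··········
████··········
████····░░░███
████·██░░░░███
████·██░░░░░░░
████·██@░░░███
████·██░░░░███
████·████████·
████·████████·
████··········
████··········
████··········

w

████··········
████··········
████··········
████··········
████··········
████·██░░░░███
████·██░░░░███
████·██@░░░░░░
████·██░░░░███
████·██░░░░███
████·████████·
████·████████·
████··········
████··········

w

████··········
████··········
████··········
████··········
████··········
████·█████····
████·██░░░░███
████·██@░░░███
████·██░░░░░░░
████·██░░░░███
████·██░░░░███
████·████████·
████·████████·
████··········

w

████··········
████··········
████··········
████··········
████··········
████·█████····
████·█████····
████·██@░░░███
████·██░░░░███
████·██░░░░░░░
████·██░░░░███
████·██░░░░███
████·████████·
████·████████·

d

███···········
███···········
███···········
███···········
███···········
███·██████····
███·██████····
███·██░@░░████
███·██░░░░████
███·██░░░░░░░░
███·██░░░░████
███·██░░░░████
███·████████··
███·████████··

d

██············
██············
██············
██············
██············
██·███████····
██·███████····
██·██░░@░█████
██·██░░░░█████
██·██░░░░░░░░░
██·██░░░░█████
██·██░░░░█████
██·████████···
██·████████···

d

█·············
█·············
█·············
█·············
█·············
█·████████····
█·████████····
█·██░░░@█████░
█·██░░░░█████░
█·██░░░░░░░░░░
█·██░░░░██████
█·██░░░░██████
█·████████····
█·████████····

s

█·············
█·············
█·············
█·············
█·████████····
█·████████····
█·██░░░░█████░
█·██░░░@█████░
█·██░░░░░░░░░░
█·██░░░░██████
█·██░░░░██████
█·████████····
█·████████····
█·············

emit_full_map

████████·····
████████·····
██░░░░█████░█
██░░░@█████░█
██░░░░░░░░░░█
██░░░░███████
██░░░░███████
████████·····
████████·····


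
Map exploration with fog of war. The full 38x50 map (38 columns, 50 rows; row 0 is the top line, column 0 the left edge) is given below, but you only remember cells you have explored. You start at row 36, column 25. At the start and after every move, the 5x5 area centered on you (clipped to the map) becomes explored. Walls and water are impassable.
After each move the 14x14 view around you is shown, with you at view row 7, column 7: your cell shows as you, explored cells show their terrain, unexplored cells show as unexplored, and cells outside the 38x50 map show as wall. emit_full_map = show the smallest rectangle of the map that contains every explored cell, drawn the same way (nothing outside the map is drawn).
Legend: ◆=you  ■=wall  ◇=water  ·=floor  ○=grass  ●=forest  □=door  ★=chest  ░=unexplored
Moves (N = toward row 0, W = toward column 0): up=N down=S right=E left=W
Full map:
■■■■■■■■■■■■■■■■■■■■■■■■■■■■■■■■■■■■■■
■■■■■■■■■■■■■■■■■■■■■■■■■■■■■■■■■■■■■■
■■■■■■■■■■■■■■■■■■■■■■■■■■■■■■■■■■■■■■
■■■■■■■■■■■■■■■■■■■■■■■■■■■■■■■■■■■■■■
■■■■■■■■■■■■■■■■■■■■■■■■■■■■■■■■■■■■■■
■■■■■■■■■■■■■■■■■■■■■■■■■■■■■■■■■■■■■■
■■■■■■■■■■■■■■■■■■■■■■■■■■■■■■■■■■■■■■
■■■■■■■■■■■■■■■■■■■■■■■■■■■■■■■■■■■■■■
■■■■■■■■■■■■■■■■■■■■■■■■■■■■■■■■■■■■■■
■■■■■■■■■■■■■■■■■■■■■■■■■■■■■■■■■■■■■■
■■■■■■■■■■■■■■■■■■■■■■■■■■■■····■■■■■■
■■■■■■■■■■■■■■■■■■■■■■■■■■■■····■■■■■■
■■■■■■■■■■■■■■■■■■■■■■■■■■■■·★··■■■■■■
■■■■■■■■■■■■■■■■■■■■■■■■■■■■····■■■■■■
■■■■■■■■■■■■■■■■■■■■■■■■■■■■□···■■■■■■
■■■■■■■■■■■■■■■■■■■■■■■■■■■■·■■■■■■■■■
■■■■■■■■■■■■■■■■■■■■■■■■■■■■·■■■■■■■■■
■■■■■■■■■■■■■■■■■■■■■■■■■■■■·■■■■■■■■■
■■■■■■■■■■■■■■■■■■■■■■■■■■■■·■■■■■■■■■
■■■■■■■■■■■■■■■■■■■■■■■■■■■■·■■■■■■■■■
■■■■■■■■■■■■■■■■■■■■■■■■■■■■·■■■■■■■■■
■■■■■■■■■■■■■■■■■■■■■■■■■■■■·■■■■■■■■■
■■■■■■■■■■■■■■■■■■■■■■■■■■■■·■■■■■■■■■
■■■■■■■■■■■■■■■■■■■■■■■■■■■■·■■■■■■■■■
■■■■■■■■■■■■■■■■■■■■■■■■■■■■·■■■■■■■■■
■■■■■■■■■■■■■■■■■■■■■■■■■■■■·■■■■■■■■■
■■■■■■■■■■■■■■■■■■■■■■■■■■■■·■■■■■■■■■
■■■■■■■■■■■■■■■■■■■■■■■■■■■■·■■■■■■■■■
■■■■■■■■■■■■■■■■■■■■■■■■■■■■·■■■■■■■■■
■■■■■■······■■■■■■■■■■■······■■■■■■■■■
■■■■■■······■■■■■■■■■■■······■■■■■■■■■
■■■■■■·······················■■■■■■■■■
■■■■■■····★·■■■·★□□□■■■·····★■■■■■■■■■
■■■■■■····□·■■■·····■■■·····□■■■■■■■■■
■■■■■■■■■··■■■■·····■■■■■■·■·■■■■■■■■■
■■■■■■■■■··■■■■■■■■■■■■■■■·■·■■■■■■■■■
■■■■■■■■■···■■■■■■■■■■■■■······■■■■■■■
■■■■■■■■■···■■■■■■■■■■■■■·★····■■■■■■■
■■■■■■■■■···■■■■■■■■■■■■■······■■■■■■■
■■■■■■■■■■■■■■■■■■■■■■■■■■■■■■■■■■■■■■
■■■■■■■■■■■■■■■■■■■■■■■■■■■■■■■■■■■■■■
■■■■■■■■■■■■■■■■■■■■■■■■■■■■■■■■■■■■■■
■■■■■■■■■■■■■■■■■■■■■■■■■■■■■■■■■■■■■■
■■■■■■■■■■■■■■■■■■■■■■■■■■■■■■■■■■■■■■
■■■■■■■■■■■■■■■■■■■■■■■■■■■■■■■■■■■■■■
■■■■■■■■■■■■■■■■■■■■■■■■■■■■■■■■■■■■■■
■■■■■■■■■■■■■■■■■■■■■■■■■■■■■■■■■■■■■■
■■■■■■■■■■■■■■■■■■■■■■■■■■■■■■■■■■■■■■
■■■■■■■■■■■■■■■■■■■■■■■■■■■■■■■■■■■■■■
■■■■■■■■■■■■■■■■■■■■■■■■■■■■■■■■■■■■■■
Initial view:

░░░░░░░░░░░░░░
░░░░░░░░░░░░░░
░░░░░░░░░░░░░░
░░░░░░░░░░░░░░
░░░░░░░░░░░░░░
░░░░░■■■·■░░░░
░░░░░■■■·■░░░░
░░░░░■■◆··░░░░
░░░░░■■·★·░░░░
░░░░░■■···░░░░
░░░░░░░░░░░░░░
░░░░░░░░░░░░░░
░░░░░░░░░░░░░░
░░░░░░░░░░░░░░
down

░░░░░░░░░░░░░░
░░░░░░░░░░░░░░
░░░░░░░░░░░░░░
░░░░░░░░░░░░░░
░░░░░■■■·■░░░░
░░░░░■■■·■░░░░
░░░░░■■···░░░░
░░░░░■■◆★·░░░░
░░░░░■■···░░░░
░░░░░■■■■■░░░░
░░░░░░░░░░░░░░
░░░░░░░░░░░░░░
░░░░░░░░░░░░░░
░░░░░░░░░░░░░░

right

░░░░░░░░░░░░░░
░░░░░░░░░░░░░░
░░░░░░░░░░░░░░
░░░░░░░░░░░░░░
░░░░■■■·■░░░░░
░░░░■■■·■·░░░░
░░░░■■····░░░░
░░░░■■·◆··░░░░
░░░░■■····░░░░
░░░░■■■■■■░░░░
░░░░░░░░░░░░░░
░░░░░░░░░░░░░░
░░░░░░░░░░░░░░
░░░░░░░░░░░░░░

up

░░░░░░░░░░░░░░
░░░░░░░░░░░░░░
░░░░░░░░░░░░░░
░░░░░░░░░░░░░░
░░░░░░░░░░░░░░
░░░░■■■·■·░░░░
░░░░■■■·■·░░░░
░░░░■■·◆··░░░░
░░░░■■·★··░░░░
░░░░■■····░░░░
░░░░■■■■■■░░░░
░░░░░░░░░░░░░░
░░░░░░░░░░░░░░
░░░░░░░░░░░░░░

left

░░░░░░░░░░░░░░
░░░░░░░░░░░░░░
░░░░░░░░░░░░░░
░░░░░░░░░░░░░░
░░░░░░░░░░░░░░
░░░░░■■■·■·░░░
░░░░░■■■·■·░░░
░░░░░■■◆···░░░
░░░░░■■·★··░░░
░░░░░■■····░░░
░░░░░■■■■■■░░░
░░░░░░░░░░░░░░
░░░░░░░░░░░░░░
░░░░░░░░░░░░░░

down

░░░░░░░░░░░░░░
░░░░░░░░░░░░░░
░░░░░░░░░░░░░░
░░░░░░░░░░░░░░
░░░░░■■■·■·░░░
░░░░░■■■·■·░░░
░░░░░■■····░░░
░░░░░■■◆★··░░░
░░░░░■■····░░░
░░░░░■■■■■■░░░
░░░░░░░░░░░░░░
░░░░░░░░░░░░░░
░░░░░░░░░░░░░░
░░░░░░░░░░░░░░

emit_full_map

■■■·■·
■■■·■·
■■····
■■◆★··
■■····
■■■■■■

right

░░░░░░░░░░░░░░
░░░░░░░░░░░░░░
░░░░░░░░░░░░░░
░░░░░░░░░░░░░░
░░░░■■■·■·░░░░
░░░░■■■·■·░░░░
░░░░■■····░░░░
░░░░■■·◆··░░░░
░░░░■■····░░░░
░░░░■■■■■■░░░░
░░░░░░░░░░░░░░
░░░░░░░░░░░░░░
░░░░░░░░░░░░░░
░░░░░░░░░░░░░░

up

░░░░░░░░░░░░░░
░░░░░░░░░░░░░░
░░░░░░░░░░░░░░
░░░░░░░░░░░░░░
░░░░░░░░░░░░░░
░░░░■■■·■·░░░░
░░░░■■■·■·░░░░
░░░░■■·◆··░░░░
░░░░■■·★··░░░░
░░░░■■····░░░░
░░░░■■■■■■░░░░
░░░░░░░░░░░░░░
░░░░░░░░░░░░░░
░░░░░░░░░░░░░░

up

░░░░░░░░░░░░░░
░░░░░░░░░░░░░░
░░░░░░░░░░░░░░
░░░░░░░░░░░░░░
░░░░░░░░░░░░░░
░░░░░····□░░░░
░░░░■■■·■·░░░░
░░░░■■■◆■·░░░░
░░░░■■····░░░░
░░░░■■·★··░░░░
░░░░■■····░░░░
░░░░■■■■■■░░░░
░░░░░░░░░░░░░░
░░░░░░░░░░░░░░

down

░░░░░░░░░░░░░░
░░░░░░░░░░░░░░
░░░░░░░░░░░░░░
░░░░░░░░░░░░░░
░░░░░····□░░░░
░░░░■■■·■·░░░░
░░░░■■■·■·░░░░
░░░░■■·◆··░░░░
░░░░■■·★··░░░░
░░░░■■····░░░░
░░░░■■■■■■░░░░
░░░░░░░░░░░░░░
░░░░░░░░░░░░░░
░░░░░░░░░░░░░░

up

░░░░░░░░░░░░░░
░░░░░░░░░░░░░░
░░░░░░░░░░░░░░
░░░░░░░░░░░░░░
░░░░░░░░░░░░░░
░░░░░····□░░░░
░░░░■■■·■·░░░░
░░░░■■■◆■·░░░░
░░░░■■····░░░░
░░░░■■·★··░░░░
░░░░■■····░░░░
░░░░■■■■■■░░░░
░░░░░░░░░░░░░░
░░░░░░░░░░░░░░

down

░░░░░░░░░░░░░░
░░░░░░░░░░░░░░
░░░░░░░░░░░░░░
░░░░░░░░░░░░░░
░░░░░····□░░░░
░░░░■■■·■·░░░░
░░░░■■■·■·░░░░
░░░░■■·◆··░░░░
░░░░■■·★··░░░░
░░░░■■····░░░░
░░░░■■■■■■░░░░
░░░░░░░░░░░░░░
░░░░░░░░░░░░░░
░░░░░░░░░░░░░░

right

░░░░░░░░░░░░░░
░░░░░░░░░░░░░░
░░░░░░░░░░░░░░
░░░░░░░░░░░░░░
░░░░····□░░░░░
░░░■■■·■·■░░░░
░░░■■■·■·■░░░░
░░░■■··◆··░░░░
░░░■■·★···░░░░
░░░■■·····░░░░
░░░■■■■■■░░░░░
░░░░░░░░░░░░░░
░░░░░░░░░░░░░░
░░░░░░░░░░░░░░

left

░░░░░░░░░░░░░░
░░░░░░░░░░░░░░
░░░░░░░░░░░░░░
░░░░░░░░░░░░░░
░░░░░····□░░░░
░░░░■■■·■·■░░░
░░░░■■■·■·■░░░
░░░░■■·◆···░░░
░░░░■■·★···░░░
░░░░■■·····░░░
░░░░■■■■■■░░░░
░░░░░░░░░░░░░░
░░░░░░░░░░░░░░
░░░░░░░░░░░░░░

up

░░░░░░░░░░░░░░
░░░░░░░░░░░░░░
░░░░░░░░░░░░░░
░░░░░░░░░░░░░░
░░░░░░░░░░░░░░
░░░░░····□░░░░
░░░░■■■·■·■░░░
░░░░■■■◆■·■░░░
░░░░■■·····░░░
░░░░■■·★···░░░
░░░░■■·····░░░
░░░░■■■■■■░░░░
░░░░░░░░░░░░░░
░░░░░░░░░░░░░░

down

░░░░░░░░░░░░░░
░░░░░░░░░░░░░░
░░░░░░░░░░░░░░
░░░░░░░░░░░░░░
░░░░░····□░░░░
░░░░■■■·■·■░░░
░░░░■■■·■·■░░░
░░░░■■·◆···░░░
░░░░■■·★···░░░
░░░░■■·····░░░
░░░░■■■■■■░░░░
░░░░░░░░░░░░░░
░░░░░░░░░░░░░░
░░░░░░░░░░░░░░

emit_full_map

░····□░
■■■·■·■
■■■·■·■
■■·◆···
■■·★···
■■·····
■■■■■■░


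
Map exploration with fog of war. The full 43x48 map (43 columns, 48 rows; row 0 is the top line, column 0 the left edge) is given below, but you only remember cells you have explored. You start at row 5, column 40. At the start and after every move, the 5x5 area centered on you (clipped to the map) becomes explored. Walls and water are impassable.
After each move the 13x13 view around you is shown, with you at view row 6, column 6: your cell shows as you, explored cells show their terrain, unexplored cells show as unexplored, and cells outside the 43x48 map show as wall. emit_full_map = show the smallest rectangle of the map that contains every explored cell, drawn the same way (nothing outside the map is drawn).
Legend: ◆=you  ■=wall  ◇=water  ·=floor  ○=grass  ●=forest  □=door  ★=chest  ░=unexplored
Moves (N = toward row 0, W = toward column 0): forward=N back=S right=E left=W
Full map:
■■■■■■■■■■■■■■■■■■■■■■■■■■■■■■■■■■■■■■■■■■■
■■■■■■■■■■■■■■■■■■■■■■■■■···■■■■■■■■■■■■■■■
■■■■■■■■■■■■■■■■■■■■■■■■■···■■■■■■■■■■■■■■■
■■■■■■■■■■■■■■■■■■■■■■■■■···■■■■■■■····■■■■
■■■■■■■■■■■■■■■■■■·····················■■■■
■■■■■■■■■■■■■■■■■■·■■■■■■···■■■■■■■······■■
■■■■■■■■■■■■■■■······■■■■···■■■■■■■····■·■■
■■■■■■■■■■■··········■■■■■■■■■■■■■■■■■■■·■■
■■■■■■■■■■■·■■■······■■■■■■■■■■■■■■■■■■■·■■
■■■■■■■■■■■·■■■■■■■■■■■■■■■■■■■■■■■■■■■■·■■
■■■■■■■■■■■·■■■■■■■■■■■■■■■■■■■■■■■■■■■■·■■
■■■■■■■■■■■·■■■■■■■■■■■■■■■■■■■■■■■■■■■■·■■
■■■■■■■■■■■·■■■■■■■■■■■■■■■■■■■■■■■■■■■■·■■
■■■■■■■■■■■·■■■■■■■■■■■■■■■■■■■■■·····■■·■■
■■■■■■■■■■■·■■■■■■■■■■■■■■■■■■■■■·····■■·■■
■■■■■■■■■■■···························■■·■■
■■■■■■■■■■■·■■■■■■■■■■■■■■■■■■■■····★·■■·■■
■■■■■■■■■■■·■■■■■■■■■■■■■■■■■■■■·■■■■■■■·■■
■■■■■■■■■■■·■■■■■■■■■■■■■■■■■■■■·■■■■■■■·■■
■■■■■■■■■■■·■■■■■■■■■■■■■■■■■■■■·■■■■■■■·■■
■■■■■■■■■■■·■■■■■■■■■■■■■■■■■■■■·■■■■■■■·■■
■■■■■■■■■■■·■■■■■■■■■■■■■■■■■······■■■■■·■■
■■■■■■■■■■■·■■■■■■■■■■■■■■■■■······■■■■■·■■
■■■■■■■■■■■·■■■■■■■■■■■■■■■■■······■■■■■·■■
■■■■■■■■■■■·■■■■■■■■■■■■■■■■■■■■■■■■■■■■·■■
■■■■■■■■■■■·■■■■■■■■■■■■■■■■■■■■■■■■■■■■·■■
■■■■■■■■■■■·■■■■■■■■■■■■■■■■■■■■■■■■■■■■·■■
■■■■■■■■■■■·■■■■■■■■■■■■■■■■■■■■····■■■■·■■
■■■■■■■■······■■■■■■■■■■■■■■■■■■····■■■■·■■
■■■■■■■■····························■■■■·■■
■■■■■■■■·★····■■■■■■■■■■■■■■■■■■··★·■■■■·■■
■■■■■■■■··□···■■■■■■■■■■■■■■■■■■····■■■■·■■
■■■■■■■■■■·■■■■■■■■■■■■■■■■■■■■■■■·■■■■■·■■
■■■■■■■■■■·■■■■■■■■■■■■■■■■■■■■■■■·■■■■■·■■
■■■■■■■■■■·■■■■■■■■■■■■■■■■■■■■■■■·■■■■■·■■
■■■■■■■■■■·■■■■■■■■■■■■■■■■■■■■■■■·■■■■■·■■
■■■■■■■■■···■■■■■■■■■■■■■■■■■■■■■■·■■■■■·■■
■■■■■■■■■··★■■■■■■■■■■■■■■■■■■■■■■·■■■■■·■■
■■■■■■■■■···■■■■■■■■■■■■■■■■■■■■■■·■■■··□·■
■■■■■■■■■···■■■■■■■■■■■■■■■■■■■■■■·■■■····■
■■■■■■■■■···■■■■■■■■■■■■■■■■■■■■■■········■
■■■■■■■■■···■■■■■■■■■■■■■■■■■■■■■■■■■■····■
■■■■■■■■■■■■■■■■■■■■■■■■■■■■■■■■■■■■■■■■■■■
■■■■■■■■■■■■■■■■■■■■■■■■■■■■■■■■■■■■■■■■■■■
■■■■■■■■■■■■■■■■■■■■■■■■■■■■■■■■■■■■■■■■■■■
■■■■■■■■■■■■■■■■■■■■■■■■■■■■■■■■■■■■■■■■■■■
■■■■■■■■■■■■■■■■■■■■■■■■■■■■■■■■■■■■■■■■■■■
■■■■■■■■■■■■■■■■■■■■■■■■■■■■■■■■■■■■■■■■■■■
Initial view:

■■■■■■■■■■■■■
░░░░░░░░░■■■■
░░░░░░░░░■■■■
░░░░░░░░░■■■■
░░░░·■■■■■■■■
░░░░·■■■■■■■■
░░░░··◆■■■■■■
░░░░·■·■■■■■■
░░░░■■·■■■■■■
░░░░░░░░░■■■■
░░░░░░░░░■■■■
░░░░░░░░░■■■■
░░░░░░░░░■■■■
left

■■■■■■■■■■■■■
░░░░░░░░░░■■■
░░░░░░░░░░■■■
░░░░░░░░░░■■■
░░░░··■■■■■■■
░░░░··■■■■■■■
░░░░··◆·■■■■■
░░░░··■·■■■■■
░░░░■■■·■■■■■
░░░░░░░░░░■■■
░░░░░░░░░░■■■
░░░░░░░░░░■■■
░░░░░░░░░░■■■

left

■■■■■■■■■■■■■
░░░░░░░░░░░■■
░░░░░░░░░░░■■
░░░░░░░░░░░■■
░░░░···■■■■■■
░░░░···■■■■■■
░░░░··◆··■■■■
░░░░···■·■■■■
░░░░■■■■·■■■■
░░░░░░░░░░░■■
░░░░░░░░░░░■■
░░░░░░░░░░░■■
░░░░░░░░░░░■■

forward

■■■■■■■■■■■■■
■■■■■■■■■■■■■
░░░░░░░░░░░■■
░░░░░░░░░░░■■
░░░░■■■■■░░■■
░░░░···■■■■■■
░░░░··◆■■■■■■
░░░░·····■■■■
░░░░···■·■■■■
░░░░■■■■·■■■■
░░░░░░░░░░░■■
░░░░░░░░░░░■■
░░░░░░░░░░░■■

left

■■■■■■■■■■■■■
■■■■■■■■■■■■■
░░░░░░░░░░░░■
░░░░░░░░░░░░■
░░░░■■■■■■░░■
░░░░····■■■■■
░░░░··◆·■■■■■
░░░░······■■■
░░░░····■·■■■
░░░░░■■■■·■■■
░░░░░░░░░░░░■
░░░░░░░░░░░░■
░░░░░░░░░░░░■

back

■■■■■■■■■■■■■
░░░░░░░░░░░░■
░░░░░░░░░░░░■
░░░░■■■■■■░░■
░░░░····■■■■■
░░░░····■■■■■
░░░░··◆···■■■
░░░░····■·■■■
░░░░■■■■■·■■■
░░░░░░░░░░░░■
░░░░░░░░░░░░■
░░░░░░░░░░░░■
░░░░░░░░░░░░■

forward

■■■■■■■■■■■■■
■■■■■■■■■■■■■
░░░░░░░░░░░░■
░░░░░░░░░░░░■
░░░░■■■■■■░░■
░░░░····■■■■■
░░░░··◆·■■■■■
░░░░······■■■
░░░░····■·■■■
░░░░■■■■■·■■■
░░░░░░░░░░░░■
░░░░░░░░░░░░■
░░░░░░░░░░░░■

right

■■■■■■■■■■■■■
■■■■■■■■■■■■■
░░░░░░░░░░░■■
░░░░░░░░░░░■■
░░░■■■■■■░░■■
░░░····■■■■■■
░░░···◆■■■■■■
░░░······■■■■
░░░····■·■■■■
░░░■■■■■·■■■■
░░░░░░░░░░░■■
░░░░░░░░░░░■■
░░░░░░░░░░░■■

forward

■■■■■■■■■■■■■
■■■■■■■■■■■■■
■■■■■■■■■■■■■
░░░░░░░░░░░■■
░░░░■■■■■░░■■
░░░■■■■■■░░■■
░░░···◆■■■■■■
░░░····■■■■■■
░░░······■■■■
░░░····■·■■■■
░░░■■■■■·■■■■
░░░░░░░░░░░■■
░░░░░░░░░░░■■

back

■■■■■■■■■■■■■
■■■■■■■■■■■■■
░░░░░░░░░░░■■
░░░░■■■■■░░■■
░░░■■■■■■░░■■
░░░····■■■■■■
░░░···◆■■■■■■
░░░······■■■■
░░░····■·■■■■
░░░■■■■■·■■■■
░░░░░░░░░░░■■
░░░░░░░░░░░■■
░░░░░░░░░░░■■

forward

■■■■■■■■■■■■■
■■■■■■■■■■■■■
■■■■■■■■■■■■■
░░░░░░░░░░░■■
░░░░■■■■■░░■■
░░░■■■■■■░░■■
░░░···◆■■■■■■
░░░····■■■■■■
░░░······■■■■
░░░····■·■■■■
░░░■■■■■·■■■■
░░░░░░░░░░░■■
░░░░░░░░░░░■■

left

■■■■■■■■■■■■■
■■■■■■■■■■■■■
■■■■■■■■■■■■■
░░░░░░░░░░░░■
░░░░■■■■■■░░■
░░░░■■■■■■░░■
░░░░··◆·■■■■■
░░░░····■■■■■
░░░░······■■■
░░░░····■·■■■
░░░░■■■■■·■■■
░░░░░░░░░░░░■
░░░░░░░░░░░░■

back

■■■■■■■■■■■■■
■■■■■■■■■■■■■
░░░░░░░░░░░░■
░░░░■■■■■■░░■
░░░░■■■■■■░░■
░░░░····■■■■■
░░░░··◆·■■■■■
░░░░······■■■
░░░░····■·■■■
░░░░■■■■■·■■■
░░░░░░░░░░░░■
░░░░░░░░░░░░■
░░░░░░░░░░░░■

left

■■■■■■■■■■■■■
■■■■■■■■■■■■■
░░░░░░░░░░░░░
░░░░░■■■■■■░░
░░░░■■■■■■■░░
░░░░■····■■■■
░░░░··◆··■■■■
░░░░■······■■
░░░░■····■·■■
░░░░░■■■■■·■■
░░░░░░░░░░░░░
░░░░░░░░░░░░░
░░░░░░░░░░░░░

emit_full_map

░■■■■■■░░
■■■■■■■░░
■····■■■■
··◆··■■■■
■······■■
■····■·■■
░■■■■■·■■

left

■■■■■■■■■■■■■
■■■■■■■■■■■■■
░░░░░░░░░░░░░
░░░░░░■■■■■■░
░░░░■■■■■■■■░
░░░░■■····■■■
░░░░··◆···■■■
░░░░■■······■
░░░░■■····■·■
░░░░░░■■■■■·■
░░░░░░░░░░░░░
░░░░░░░░░░░░░
░░░░░░░░░░░░░

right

■■■■■■■■■■■■■
■■■■■■■■■■■■■
░░░░░░░░░░░░░
░░░░░■■■■■■░░
░░░■■■■■■■■░░
░░░■■····■■■■
░░░···◆··■■■■
░░░■■······■■
░░░■■····■·■■
░░░░░■■■■■·■■
░░░░░░░░░░░░░
░░░░░░░░░░░░░
░░░░░░░░░░░░░

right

■■■■■■■■■■■■■
■■■■■■■■■■■■■
░░░░░░░░░░░░■
░░░░■■■■■■░░■
░░■■■■■■■■░░■
░░■■····■■■■■
░░····◆·■■■■■
░░■■······■■■
░░■■····■·■■■
░░░░■■■■■·■■■
░░░░░░░░░░░░■
░░░░░░░░░░░░■
░░░░░░░░░░░░■

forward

■■■■■■■■■■■■■
■■■■■■■■■■■■■
■■■■■■■■■■■■■
░░░░░░░░░░░░■
░░░░■■■■■■░░■
░░■■■■■■■■░░■
░░■■··◆·■■■■■
░░······■■■■■
░░■■······■■■
░░■■····■·■■■
░░░░■■■■■·■■■
░░░░░░░░░░░░■
░░░░░░░░░░░░■

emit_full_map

░░■■■■■■░░
■■■■■■■■░░
■■··◆·■■■■
······■■■■
■■······■■
■■····■·■■
░░■■■■■·■■
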